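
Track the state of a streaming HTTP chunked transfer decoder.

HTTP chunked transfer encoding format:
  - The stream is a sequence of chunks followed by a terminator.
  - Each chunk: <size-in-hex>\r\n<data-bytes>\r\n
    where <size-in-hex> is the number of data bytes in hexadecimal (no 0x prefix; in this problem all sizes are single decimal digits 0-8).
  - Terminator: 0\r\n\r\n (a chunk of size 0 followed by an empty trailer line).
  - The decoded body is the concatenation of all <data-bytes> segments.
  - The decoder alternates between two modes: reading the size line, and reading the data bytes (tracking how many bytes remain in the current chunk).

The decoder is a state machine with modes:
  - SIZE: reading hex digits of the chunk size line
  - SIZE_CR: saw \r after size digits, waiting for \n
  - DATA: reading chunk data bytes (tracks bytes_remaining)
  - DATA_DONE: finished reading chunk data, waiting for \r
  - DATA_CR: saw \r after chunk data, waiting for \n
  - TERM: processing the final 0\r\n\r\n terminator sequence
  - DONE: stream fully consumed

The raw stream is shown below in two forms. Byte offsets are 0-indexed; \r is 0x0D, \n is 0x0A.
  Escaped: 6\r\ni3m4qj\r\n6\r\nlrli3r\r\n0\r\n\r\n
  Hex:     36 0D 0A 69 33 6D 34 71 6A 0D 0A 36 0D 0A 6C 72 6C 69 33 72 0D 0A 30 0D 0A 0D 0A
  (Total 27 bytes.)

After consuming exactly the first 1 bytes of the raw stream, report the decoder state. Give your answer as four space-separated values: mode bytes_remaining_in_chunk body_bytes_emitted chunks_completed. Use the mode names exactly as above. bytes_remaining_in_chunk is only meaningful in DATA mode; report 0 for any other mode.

Byte 0 = '6': mode=SIZE remaining=0 emitted=0 chunks_done=0

Answer: SIZE 0 0 0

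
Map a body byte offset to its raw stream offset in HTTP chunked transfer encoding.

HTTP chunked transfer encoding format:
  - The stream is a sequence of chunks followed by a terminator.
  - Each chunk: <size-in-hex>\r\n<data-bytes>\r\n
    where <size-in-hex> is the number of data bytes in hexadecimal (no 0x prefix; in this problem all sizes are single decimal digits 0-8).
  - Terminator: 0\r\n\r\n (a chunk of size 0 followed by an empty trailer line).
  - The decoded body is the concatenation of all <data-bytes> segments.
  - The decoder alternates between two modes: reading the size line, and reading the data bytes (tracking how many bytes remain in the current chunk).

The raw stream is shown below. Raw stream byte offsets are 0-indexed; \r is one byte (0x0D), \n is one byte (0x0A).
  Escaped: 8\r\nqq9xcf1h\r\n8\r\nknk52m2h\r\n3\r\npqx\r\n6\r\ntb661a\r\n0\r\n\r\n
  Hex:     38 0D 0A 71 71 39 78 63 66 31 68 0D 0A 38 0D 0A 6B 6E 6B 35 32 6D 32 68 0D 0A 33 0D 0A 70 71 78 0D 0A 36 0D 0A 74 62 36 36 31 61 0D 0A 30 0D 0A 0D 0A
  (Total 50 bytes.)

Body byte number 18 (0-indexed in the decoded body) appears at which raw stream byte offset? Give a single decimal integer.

Answer: 31

Derivation:
Chunk 1: stream[0..1]='8' size=0x8=8, data at stream[3..11]='qq9xcf1h' -> body[0..8], body so far='qq9xcf1h'
Chunk 2: stream[13..14]='8' size=0x8=8, data at stream[16..24]='knk52m2h' -> body[8..16], body so far='qq9xcf1hknk52m2h'
Chunk 3: stream[26..27]='3' size=0x3=3, data at stream[29..32]='pqx' -> body[16..19], body so far='qq9xcf1hknk52m2hpqx'
Chunk 4: stream[34..35]='6' size=0x6=6, data at stream[37..43]='tb661a' -> body[19..25], body so far='qq9xcf1hknk52m2hpqxtb661a'
Chunk 5: stream[45..46]='0' size=0 (terminator). Final body='qq9xcf1hknk52m2hpqxtb661a' (25 bytes)
Body byte 18 at stream offset 31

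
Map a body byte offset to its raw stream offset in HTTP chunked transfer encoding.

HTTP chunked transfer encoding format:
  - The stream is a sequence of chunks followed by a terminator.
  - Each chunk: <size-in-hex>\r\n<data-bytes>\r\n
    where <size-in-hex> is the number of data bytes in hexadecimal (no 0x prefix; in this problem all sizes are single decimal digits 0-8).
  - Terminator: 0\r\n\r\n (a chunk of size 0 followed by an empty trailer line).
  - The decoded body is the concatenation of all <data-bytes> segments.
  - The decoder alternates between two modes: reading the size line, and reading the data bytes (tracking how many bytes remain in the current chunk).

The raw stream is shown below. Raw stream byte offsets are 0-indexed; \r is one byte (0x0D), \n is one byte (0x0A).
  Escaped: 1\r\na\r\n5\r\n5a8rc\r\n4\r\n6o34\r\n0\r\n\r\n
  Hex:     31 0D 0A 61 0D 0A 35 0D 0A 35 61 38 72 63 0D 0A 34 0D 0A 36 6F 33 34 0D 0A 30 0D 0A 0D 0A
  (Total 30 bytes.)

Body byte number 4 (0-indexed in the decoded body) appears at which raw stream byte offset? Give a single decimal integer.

Answer: 12

Derivation:
Chunk 1: stream[0..1]='1' size=0x1=1, data at stream[3..4]='a' -> body[0..1], body so far='a'
Chunk 2: stream[6..7]='5' size=0x5=5, data at stream[9..14]='5a8rc' -> body[1..6], body so far='a5a8rc'
Chunk 3: stream[16..17]='4' size=0x4=4, data at stream[19..23]='6o34' -> body[6..10], body so far='a5a8rc6o34'
Chunk 4: stream[25..26]='0' size=0 (terminator). Final body='a5a8rc6o34' (10 bytes)
Body byte 4 at stream offset 12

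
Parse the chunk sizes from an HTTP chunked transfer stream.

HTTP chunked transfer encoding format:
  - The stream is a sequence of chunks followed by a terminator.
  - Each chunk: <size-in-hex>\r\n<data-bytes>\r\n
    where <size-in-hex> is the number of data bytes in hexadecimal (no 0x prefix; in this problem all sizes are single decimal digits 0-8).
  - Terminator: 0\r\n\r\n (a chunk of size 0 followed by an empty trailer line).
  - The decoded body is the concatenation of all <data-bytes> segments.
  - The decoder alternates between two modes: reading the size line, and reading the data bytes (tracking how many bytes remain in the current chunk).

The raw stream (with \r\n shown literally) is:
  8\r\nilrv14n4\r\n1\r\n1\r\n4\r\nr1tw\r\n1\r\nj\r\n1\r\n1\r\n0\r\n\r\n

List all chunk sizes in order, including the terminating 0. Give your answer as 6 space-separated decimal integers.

Chunk 1: stream[0..1]='8' size=0x8=8, data at stream[3..11]='ilrv14n4' -> body[0..8], body so far='ilrv14n4'
Chunk 2: stream[13..14]='1' size=0x1=1, data at stream[16..17]='1' -> body[8..9], body so far='ilrv14n41'
Chunk 3: stream[19..20]='4' size=0x4=4, data at stream[22..26]='r1tw' -> body[9..13], body so far='ilrv14n41r1tw'
Chunk 4: stream[28..29]='1' size=0x1=1, data at stream[31..32]='j' -> body[13..14], body so far='ilrv14n41r1twj'
Chunk 5: stream[34..35]='1' size=0x1=1, data at stream[37..38]='1' -> body[14..15], body so far='ilrv14n41r1twj1'
Chunk 6: stream[40..41]='0' size=0 (terminator). Final body='ilrv14n41r1twj1' (15 bytes)

Answer: 8 1 4 1 1 0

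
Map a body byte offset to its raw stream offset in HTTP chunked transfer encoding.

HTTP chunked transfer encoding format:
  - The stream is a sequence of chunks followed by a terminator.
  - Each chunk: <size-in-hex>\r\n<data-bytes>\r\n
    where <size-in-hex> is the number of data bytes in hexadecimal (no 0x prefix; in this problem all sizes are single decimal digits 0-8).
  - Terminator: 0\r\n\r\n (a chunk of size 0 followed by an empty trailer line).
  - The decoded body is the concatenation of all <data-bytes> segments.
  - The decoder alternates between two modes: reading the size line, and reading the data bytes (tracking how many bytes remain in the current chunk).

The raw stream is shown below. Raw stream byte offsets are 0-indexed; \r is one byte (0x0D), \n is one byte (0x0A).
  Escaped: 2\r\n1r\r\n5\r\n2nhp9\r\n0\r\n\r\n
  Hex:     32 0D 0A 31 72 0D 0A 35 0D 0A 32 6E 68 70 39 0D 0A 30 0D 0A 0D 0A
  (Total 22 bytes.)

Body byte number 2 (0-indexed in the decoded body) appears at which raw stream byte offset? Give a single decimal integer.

Answer: 10

Derivation:
Chunk 1: stream[0..1]='2' size=0x2=2, data at stream[3..5]='1r' -> body[0..2], body so far='1r'
Chunk 2: stream[7..8]='5' size=0x5=5, data at stream[10..15]='2nhp9' -> body[2..7], body so far='1r2nhp9'
Chunk 3: stream[17..18]='0' size=0 (terminator). Final body='1r2nhp9' (7 bytes)
Body byte 2 at stream offset 10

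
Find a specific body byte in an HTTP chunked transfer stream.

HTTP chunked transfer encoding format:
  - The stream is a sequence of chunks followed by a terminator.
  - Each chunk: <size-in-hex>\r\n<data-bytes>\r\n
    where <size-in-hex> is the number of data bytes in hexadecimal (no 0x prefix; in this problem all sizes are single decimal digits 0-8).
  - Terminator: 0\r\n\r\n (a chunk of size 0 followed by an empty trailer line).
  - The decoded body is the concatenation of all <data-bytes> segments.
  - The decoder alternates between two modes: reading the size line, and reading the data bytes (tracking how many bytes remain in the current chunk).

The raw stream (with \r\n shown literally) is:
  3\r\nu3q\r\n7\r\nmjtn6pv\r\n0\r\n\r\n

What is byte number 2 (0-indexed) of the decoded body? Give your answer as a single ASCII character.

Chunk 1: stream[0..1]='3' size=0x3=3, data at stream[3..6]='u3q' -> body[0..3], body so far='u3q'
Chunk 2: stream[8..9]='7' size=0x7=7, data at stream[11..18]='mjtn6pv' -> body[3..10], body so far='u3qmjtn6pv'
Chunk 3: stream[20..21]='0' size=0 (terminator). Final body='u3qmjtn6pv' (10 bytes)
Body byte 2 = 'q'

Answer: q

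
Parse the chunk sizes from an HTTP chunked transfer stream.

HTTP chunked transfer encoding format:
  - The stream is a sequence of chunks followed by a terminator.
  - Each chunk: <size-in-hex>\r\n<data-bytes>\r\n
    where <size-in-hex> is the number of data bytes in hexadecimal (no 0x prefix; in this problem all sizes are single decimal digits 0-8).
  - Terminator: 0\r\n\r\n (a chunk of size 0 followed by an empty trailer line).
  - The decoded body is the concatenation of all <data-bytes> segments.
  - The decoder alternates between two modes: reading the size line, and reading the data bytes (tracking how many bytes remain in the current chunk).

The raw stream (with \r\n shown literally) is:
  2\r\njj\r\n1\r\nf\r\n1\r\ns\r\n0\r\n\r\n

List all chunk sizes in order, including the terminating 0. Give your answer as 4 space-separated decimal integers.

Chunk 1: stream[0..1]='2' size=0x2=2, data at stream[3..5]='jj' -> body[0..2], body so far='jj'
Chunk 2: stream[7..8]='1' size=0x1=1, data at stream[10..11]='f' -> body[2..3], body so far='jjf'
Chunk 3: stream[13..14]='1' size=0x1=1, data at stream[16..17]='s' -> body[3..4], body so far='jjfs'
Chunk 4: stream[19..20]='0' size=0 (terminator). Final body='jjfs' (4 bytes)

Answer: 2 1 1 0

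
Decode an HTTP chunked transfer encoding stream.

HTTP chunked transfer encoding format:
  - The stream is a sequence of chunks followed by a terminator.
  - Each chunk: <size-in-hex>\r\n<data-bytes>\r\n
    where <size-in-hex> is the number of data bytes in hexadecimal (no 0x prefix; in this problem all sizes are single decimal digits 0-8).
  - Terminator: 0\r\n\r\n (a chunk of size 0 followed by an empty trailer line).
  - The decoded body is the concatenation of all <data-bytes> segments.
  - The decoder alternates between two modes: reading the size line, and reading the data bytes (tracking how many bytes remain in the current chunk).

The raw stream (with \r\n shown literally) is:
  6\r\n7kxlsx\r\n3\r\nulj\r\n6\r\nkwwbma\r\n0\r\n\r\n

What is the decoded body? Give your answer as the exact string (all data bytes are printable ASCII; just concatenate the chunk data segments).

Answer: 7kxlsxuljkwwbma

Derivation:
Chunk 1: stream[0..1]='6' size=0x6=6, data at stream[3..9]='7kxlsx' -> body[0..6], body so far='7kxlsx'
Chunk 2: stream[11..12]='3' size=0x3=3, data at stream[14..17]='ulj' -> body[6..9], body so far='7kxlsxulj'
Chunk 3: stream[19..20]='6' size=0x6=6, data at stream[22..28]='kwwbma' -> body[9..15], body so far='7kxlsxuljkwwbma'
Chunk 4: stream[30..31]='0' size=0 (terminator). Final body='7kxlsxuljkwwbma' (15 bytes)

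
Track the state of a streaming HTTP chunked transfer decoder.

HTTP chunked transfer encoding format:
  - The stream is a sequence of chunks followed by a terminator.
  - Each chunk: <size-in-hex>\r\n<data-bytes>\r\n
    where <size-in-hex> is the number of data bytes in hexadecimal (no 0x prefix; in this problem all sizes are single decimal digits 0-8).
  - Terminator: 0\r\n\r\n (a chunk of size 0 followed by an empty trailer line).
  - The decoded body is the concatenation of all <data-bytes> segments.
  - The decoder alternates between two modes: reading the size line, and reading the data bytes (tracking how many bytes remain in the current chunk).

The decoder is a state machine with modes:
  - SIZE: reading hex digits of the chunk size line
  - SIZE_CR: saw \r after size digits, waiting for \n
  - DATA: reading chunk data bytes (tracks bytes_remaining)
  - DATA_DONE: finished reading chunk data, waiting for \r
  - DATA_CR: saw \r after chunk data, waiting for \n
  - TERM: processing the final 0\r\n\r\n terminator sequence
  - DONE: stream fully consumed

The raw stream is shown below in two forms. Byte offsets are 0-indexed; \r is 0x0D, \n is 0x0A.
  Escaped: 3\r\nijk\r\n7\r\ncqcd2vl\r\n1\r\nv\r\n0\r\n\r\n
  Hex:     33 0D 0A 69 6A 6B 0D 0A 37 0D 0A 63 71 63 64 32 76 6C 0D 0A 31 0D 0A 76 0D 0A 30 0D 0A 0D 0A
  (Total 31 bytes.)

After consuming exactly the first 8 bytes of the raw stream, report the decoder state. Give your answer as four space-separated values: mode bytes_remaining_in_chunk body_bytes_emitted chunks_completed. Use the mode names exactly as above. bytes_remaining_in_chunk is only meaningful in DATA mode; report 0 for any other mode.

Answer: SIZE 0 3 1

Derivation:
Byte 0 = '3': mode=SIZE remaining=0 emitted=0 chunks_done=0
Byte 1 = 0x0D: mode=SIZE_CR remaining=0 emitted=0 chunks_done=0
Byte 2 = 0x0A: mode=DATA remaining=3 emitted=0 chunks_done=0
Byte 3 = 'i': mode=DATA remaining=2 emitted=1 chunks_done=0
Byte 4 = 'j': mode=DATA remaining=1 emitted=2 chunks_done=0
Byte 5 = 'k': mode=DATA_DONE remaining=0 emitted=3 chunks_done=0
Byte 6 = 0x0D: mode=DATA_CR remaining=0 emitted=3 chunks_done=0
Byte 7 = 0x0A: mode=SIZE remaining=0 emitted=3 chunks_done=1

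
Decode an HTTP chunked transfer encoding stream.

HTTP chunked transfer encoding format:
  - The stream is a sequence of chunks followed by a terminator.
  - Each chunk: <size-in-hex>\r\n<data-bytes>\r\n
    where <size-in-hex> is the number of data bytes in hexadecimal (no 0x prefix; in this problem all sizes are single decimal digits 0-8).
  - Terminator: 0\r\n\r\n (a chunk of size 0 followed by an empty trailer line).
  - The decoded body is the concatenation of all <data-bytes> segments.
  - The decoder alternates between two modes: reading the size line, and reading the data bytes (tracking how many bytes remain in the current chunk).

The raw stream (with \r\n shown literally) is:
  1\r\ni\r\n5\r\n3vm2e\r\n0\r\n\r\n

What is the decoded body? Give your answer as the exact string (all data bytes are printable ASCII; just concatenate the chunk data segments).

Answer: i3vm2e

Derivation:
Chunk 1: stream[0..1]='1' size=0x1=1, data at stream[3..4]='i' -> body[0..1], body so far='i'
Chunk 2: stream[6..7]='5' size=0x5=5, data at stream[9..14]='3vm2e' -> body[1..6], body so far='i3vm2e'
Chunk 3: stream[16..17]='0' size=0 (terminator). Final body='i3vm2e' (6 bytes)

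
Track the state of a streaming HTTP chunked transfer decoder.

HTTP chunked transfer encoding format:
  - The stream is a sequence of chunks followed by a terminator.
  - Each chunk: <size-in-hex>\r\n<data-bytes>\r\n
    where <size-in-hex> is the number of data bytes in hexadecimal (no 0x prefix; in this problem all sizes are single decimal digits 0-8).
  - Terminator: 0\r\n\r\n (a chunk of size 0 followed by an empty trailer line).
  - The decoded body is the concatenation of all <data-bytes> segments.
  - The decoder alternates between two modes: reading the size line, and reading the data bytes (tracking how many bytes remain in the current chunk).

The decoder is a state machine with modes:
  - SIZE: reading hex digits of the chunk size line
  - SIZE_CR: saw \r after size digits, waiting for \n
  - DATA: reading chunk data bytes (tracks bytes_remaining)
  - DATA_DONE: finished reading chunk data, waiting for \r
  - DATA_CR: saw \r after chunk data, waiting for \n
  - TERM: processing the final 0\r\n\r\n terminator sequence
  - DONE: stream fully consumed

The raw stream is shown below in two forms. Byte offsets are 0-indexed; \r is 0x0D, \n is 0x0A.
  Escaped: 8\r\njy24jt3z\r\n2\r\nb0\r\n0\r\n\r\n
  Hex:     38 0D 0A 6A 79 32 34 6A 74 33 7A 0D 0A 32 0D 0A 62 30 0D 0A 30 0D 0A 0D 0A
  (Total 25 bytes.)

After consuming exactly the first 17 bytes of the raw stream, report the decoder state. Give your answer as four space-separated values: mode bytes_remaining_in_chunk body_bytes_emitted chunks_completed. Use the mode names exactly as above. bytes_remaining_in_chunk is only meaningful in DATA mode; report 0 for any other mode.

Byte 0 = '8': mode=SIZE remaining=0 emitted=0 chunks_done=0
Byte 1 = 0x0D: mode=SIZE_CR remaining=0 emitted=0 chunks_done=0
Byte 2 = 0x0A: mode=DATA remaining=8 emitted=0 chunks_done=0
Byte 3 = 'j': mode=DATA remaining=7 emitted=1 chunks_done=0
Byte 4 = 'y': mode=DATA remaining=6 emitted=2 chunks_done=0
Byte 5 = '2': mode=DATA remaining=5 emitted=3 chunks_done=0
Byte 6 = '4': mode=DATA remaining=4 emitted=4 chunks_done=0
Byte 7 = 'j': mode=DATA remaining=3 emitted=5 chunks_done=0
Byte 8 = 't': mode=DATA remaining=2 emitted=6 chunks_done=0
Byte 9 = '3': mode=DATA remaining=1 emitted=7 chunks_done=0
Byte 10 = 'z': mode=DATA_DONE remaining=0 emitted=8 chunks_done=0
Byte 11 = 0x0D: mode=DATA_CR remaining=0 emitted=8 chunks_done=0
Byte 12 = 0x0A: mode=SIZE remaining=0 emitted=8 chunks_done=1
Byte 13 = '2': mode=SIZE remaining=0 emitted=8 chunks_done=1
Byte 14 = 0x0D: mode=SIZE_CR remaining=0 emitted=8 chunks_done=1
Byte 15 = 0x0A: mode=DATA remaining=2 emitted=8 chunks_done=1
Byte 16 = 'b': mode=DATA remaining=1 emitted=9 chunks_done=1

Answer: DATA 1 9 1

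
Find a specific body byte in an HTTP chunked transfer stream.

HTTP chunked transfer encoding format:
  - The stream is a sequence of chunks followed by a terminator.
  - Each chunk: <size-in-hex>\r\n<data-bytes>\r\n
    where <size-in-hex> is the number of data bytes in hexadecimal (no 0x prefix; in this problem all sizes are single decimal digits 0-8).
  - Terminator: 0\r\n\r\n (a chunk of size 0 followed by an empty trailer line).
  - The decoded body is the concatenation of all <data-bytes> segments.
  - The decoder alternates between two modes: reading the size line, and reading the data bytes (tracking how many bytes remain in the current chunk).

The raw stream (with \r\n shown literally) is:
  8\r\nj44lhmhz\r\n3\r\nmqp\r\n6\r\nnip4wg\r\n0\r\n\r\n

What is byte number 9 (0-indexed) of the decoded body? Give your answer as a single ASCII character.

Chunk 1: stream[0..1]='8' size=0x8=8, data at stream[3..11]='j44lhmhz' -> body[0..8], body so far='j44lhmhz'
Chunk 2: stream[13..14]='3' size=0x3=3, data at stream[16..19]='mqp' -> body[8..11], body so far='j44lhmhzmqp'
Chunk 3: stream[21..22]='6' size=0x6=6, data at stream[24..30]='nip4wg' -> body[11..17], body so far='j44lhmhzmqpnip4wg'
Chunk 4: stream[32..33]='0' size=0 (terminator). Final body='j44lhmhzmqpnip4wg' (17 bytes)
Body byte 9 = 'q'

Answer: q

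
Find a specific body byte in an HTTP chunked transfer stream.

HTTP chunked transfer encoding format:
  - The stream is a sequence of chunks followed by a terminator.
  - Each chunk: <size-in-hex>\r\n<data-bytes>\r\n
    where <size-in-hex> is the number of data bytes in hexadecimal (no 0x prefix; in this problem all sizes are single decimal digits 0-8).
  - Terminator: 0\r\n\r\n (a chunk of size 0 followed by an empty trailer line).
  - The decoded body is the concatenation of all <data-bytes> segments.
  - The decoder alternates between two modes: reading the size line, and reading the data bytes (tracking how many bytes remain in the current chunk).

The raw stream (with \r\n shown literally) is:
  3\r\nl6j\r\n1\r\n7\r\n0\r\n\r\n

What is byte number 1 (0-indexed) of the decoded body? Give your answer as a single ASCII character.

Chunk 1: stream[0..1]='3' size=0x3=3, data at stream[3..6]='l6j' -> body[0..3], body so far='l6j'
Chunk 2: stream[8..9]='1' size=0x1=1, data at stream[11..12]='7' -> body[3..4], body so far='l6j7'
Chunk 3: stream[14..15]='0' size=0 (terminator). Final body='l6j7' (4 bytes)
Body byte 1 = '6'

Answer: 6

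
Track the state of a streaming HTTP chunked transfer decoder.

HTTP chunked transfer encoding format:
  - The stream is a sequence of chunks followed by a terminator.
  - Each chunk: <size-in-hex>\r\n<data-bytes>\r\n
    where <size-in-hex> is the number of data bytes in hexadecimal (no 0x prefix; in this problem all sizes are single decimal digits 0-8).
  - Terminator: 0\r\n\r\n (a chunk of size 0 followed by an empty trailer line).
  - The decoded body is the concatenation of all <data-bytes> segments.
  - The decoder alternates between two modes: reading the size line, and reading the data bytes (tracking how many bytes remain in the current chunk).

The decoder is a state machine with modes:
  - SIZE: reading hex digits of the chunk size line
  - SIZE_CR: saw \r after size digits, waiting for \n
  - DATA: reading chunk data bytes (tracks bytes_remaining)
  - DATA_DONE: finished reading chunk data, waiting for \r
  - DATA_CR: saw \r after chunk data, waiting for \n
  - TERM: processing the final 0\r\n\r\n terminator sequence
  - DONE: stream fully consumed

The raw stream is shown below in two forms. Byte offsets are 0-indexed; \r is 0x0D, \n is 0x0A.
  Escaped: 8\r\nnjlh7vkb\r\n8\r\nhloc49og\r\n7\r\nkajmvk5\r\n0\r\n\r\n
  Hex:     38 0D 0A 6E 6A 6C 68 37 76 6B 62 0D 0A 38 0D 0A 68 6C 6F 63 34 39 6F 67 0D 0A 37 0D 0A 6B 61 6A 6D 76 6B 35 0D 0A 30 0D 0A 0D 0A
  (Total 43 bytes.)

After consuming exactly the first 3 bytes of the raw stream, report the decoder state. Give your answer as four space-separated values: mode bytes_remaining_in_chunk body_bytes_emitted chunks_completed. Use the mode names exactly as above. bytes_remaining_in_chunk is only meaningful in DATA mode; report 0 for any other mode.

Answer: DATA 8 0 0

Derivation:
Byte 0 = '8': mode=SIZE remaining=0 emitted=0 chunks_done=0
Byte 1 = 0x0D: mode=SIZE_CR remaining=0 emitted=0 chunks_done=0
Byte 2 = 0x0A: mode=DATA remaining=8 emitted=0 chunks_done=0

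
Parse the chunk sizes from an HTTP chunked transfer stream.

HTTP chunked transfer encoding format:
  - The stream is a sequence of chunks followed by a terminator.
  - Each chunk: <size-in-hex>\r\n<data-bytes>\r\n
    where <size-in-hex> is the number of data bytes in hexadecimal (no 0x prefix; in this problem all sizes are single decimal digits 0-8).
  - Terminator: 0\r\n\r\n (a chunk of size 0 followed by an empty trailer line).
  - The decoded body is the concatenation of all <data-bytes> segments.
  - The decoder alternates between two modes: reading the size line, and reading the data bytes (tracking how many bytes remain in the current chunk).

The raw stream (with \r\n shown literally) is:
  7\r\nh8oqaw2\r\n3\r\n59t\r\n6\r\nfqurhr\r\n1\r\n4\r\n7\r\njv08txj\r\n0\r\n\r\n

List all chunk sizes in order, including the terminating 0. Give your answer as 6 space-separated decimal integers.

Chunk 1: stream[0..1]='7' size=0x7=7, data at stream[3..10]='h8oqaw2' -> body[0..7], body so far='h8oqaw2'
Chunk 2: stream[12..13]='3' size=0x3=3, data at stream[15..18]='59t' -> body[7..10], body so far='h8oqaw259t'
Chunk 3: stream[20..21]='6' size=0x6=6, data at stream[23..29]='fqurhr' -> body[10..16], body so far='h8oqaw259tfqurhr'
Chunk 4: stream[31..32]='1' size=0x1=1, data at stream[34..35]='4' -> body[16..17], body so far='h8oqaw259tfqurhr4'
Chunk 5: stream[37..38]='7' size=0x7=7, data at stream[40..47]='jv08txj' -> body[17..24], body so far='h8oqaw259tfqurhr4jv08txj'
Chunk 6: stream[49..50]='0' size=0 (terminator). Final body='h8oqaw259tfqurhr4jv08txj' (24 bytes)

Answer: 7 3 6 1 7 0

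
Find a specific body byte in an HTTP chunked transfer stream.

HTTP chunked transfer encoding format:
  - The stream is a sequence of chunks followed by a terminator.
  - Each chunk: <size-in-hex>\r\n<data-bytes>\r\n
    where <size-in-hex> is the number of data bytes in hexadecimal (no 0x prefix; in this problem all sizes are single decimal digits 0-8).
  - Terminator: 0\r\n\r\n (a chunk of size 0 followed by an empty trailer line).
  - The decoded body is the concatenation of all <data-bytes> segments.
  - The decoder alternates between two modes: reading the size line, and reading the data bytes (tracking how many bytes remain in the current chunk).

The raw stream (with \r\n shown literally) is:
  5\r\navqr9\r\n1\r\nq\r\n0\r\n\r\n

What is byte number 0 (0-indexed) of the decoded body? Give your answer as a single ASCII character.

Chunk 1: stream[0..1]='5' size=0x5=5, data at stream[3..8]='avqr9' -> body[0..5], body so far='avqr9'
Chunk 2: stream[10..11]='1' size=0x1=1, data at stream[13..14]='q' -> body[5..6], body so far='avqr9q'
Chunk 3: stream[16..17]='0' size=0 (terminator). Final body='avqr9q' (6 bytes)
Body byte 0 = 'a'

Answer: a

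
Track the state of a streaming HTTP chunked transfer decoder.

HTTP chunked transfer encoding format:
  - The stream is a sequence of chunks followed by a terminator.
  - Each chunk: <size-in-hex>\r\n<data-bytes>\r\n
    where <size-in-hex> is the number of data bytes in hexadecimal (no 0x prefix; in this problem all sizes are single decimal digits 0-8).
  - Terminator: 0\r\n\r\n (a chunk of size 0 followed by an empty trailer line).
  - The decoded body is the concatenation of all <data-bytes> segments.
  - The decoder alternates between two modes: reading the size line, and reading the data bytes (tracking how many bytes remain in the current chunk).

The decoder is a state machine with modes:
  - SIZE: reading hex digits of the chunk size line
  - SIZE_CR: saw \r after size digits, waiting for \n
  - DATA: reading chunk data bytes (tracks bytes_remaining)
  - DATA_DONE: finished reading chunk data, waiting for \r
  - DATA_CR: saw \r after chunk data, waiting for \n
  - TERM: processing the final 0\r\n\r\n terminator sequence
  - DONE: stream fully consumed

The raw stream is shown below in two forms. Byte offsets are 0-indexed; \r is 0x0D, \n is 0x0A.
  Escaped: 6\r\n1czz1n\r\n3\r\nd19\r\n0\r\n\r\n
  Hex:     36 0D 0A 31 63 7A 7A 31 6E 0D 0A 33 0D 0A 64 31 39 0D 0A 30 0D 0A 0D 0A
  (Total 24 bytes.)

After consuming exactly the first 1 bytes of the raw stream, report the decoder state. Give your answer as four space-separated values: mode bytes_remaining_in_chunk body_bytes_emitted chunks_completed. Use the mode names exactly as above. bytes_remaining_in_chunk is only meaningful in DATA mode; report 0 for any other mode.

Byte 0 = '6': mode=SIZE remaining=0 emitted=0 chunks_done=0

Answer: SIZE 0 0 0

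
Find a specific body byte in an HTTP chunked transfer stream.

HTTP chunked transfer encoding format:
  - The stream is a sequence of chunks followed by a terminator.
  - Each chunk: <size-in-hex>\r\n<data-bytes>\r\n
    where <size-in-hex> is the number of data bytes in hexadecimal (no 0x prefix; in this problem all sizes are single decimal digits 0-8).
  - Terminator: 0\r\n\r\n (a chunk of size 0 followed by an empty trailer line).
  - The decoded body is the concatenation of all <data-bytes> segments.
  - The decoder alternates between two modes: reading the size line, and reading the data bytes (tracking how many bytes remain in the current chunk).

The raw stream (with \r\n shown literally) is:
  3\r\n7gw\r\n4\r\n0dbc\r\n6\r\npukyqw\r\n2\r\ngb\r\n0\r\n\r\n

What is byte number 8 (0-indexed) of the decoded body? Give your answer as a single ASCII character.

Chunk 1: stream[0..1]='3' size=0x3=3, data at stream[3..6]='7gw' -> body[0..3], body so far='7gw'
Chunk 2: stream[8..9]='4' size=0x4=4, data at stream[11..15]='0dbc' -> body[3..7], body so far='7gw0dbc'
Chunk 3: stream[17..18]='6' size=0x6=6, data at stream[20..26]='pukyqw' -> body[7..13], body so far='7gw0dbcpukyqw'
Chunk 4: stream[28..29]='2' size=0x2=2, data at stream[31..33]='gb' -> body[13..15], body so far='7gw0dbcpukyqwgb'
Chunk 5: stream[35..36]='0' size=0 (terminator). Final body='7gw0dbcpukyqwgb' (15 bytes)
Body byte 8 = 'u'

Answer: u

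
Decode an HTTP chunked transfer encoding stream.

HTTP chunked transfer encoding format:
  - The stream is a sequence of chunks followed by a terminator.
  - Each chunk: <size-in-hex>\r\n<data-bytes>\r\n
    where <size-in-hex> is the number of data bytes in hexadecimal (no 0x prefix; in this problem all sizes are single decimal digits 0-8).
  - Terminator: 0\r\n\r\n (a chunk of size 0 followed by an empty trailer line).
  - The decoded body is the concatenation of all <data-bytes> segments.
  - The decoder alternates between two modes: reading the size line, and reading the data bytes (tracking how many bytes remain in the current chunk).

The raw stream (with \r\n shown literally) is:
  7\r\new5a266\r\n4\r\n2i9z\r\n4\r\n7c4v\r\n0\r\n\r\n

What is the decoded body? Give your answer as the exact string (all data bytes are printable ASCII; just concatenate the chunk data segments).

Chunk 1: stream[0..1]='7' size=0x7=7, data at stream[3..10]='ew5a266' -> body[0..7], body so far='ew5a266'
Chunk 2: stream[12..13]='4' size=0x4=4, data at stream[15..19]='2i9z' -> body[7..11], body so far='ew5a2662i9z'
Chunk 3: stream[21..22]='4' size=0x4=4, data at stream[24..28]='7c4v' -> body[11..15], body so far='ew5a2662i9z7c4v'
Chunk 4: stream[30..31]='0' size=0 (terminator). Final body='ew5a2662i9z7c4v' (15 bytes)

Answer: ew5a2662i9z7c4v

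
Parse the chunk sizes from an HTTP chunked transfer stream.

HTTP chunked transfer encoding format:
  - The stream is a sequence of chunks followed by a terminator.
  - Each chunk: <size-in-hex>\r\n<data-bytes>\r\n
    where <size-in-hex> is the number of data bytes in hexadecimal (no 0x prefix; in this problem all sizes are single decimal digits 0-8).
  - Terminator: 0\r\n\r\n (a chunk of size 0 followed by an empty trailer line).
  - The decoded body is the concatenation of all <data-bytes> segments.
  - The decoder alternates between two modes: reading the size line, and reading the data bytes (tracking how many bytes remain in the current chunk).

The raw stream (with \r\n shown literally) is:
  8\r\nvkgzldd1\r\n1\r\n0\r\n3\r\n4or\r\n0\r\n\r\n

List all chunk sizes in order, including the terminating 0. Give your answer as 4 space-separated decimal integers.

Chunk 1: stream[0..1]='8' size=0x8=8, data at stream[3..11]='vkgzldd1' -> body[0..8], body so far='vkgzldd1'
Chunk 2: stream[13..14]='1' size=0x1=1, data at stream[16..17]='0' -> body[8..9], body so far='vkgzldd10'
Chunk 3: stream[19..20]='3' size=0x3=3, data at stream[22..25]='4or' -> body[9..12], body so far='vkgzldd104or'
Chunk 4: stream[27..28]='0' size=0 (terminator). Final body='vkgzldd104or' (12 bytes)

Answer: 8 1 3 0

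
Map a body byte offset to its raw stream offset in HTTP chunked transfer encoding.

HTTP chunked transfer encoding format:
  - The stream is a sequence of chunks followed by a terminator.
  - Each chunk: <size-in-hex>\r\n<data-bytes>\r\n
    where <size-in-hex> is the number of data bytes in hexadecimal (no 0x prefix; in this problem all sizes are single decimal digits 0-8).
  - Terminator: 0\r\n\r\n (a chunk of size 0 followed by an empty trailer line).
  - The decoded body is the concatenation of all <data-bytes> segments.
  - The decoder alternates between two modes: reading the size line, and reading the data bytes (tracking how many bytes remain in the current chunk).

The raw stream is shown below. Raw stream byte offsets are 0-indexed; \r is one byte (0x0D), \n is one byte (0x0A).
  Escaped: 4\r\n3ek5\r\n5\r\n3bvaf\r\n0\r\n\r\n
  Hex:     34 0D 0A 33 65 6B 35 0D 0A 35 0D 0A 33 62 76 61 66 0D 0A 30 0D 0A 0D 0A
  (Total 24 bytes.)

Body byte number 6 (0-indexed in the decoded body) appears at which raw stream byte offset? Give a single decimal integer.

Chunk 1: stream[0..1]='4' size=0x4=4, data at stream[3..7]='3ek5' -> body[0..4], body so far='3ek5'
Chunk 2: stream[9..10]='5' size=0x5=5, data at stream[12..17]='3bvaf' -> body[4..9], body so far='3ek53bvaf'
Chunk 3: stream[19..20]='0' size=0 (terminator). Final body='3ek53bvaf' (9 bytes)
Body byte 6 at stream offset 14

Answer: 14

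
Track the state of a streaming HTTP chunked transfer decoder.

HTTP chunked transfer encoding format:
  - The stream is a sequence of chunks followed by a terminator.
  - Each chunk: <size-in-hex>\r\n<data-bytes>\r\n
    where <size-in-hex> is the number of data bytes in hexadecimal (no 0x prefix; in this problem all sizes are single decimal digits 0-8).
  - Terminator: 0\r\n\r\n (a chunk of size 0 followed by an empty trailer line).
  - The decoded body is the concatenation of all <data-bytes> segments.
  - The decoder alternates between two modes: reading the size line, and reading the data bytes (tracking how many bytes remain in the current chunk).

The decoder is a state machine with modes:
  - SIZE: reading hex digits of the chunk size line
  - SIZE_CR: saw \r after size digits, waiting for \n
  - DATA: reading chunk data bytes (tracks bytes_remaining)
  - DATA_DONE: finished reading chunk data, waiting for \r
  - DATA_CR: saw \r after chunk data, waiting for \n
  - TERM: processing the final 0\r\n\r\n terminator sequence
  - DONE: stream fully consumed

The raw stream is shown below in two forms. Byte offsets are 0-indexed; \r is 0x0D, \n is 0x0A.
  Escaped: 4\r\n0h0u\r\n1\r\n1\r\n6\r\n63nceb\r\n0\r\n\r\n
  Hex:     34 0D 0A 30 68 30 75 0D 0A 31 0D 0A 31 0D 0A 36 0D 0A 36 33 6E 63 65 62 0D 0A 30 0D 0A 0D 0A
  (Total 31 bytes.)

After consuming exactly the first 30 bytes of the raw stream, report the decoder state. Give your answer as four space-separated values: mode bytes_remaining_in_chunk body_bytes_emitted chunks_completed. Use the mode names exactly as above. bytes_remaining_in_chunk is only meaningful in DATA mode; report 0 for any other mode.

Answer: TERM 0 11 3

Derivation:
Byte 0 = '4': mode=SIZE remaining=0 emitted=0 chunks_done=0
Byte 1 = 0x0D: mode=SIZE_CR remaining=0 emitted=0 chunks_done=0
Byte 2 = 0x0A: mode=DATA remaining=4 emitted=0 chunks_done=0
Byte 3 = '0': mode=DATA remaining=3 emitted=1 chunks_done=0
Byte 4 = 'h': mode=DATA remaining=2 emitted=2 chunks_done=0
Byte 5 = '0': mode=DATA remaining=1 emitted=3 chunks_done=0
Byte 6 = 'u': mode=DATA_DONE remaining=0 emitted=4 chunks_done=0
Byte 7 = 0x0D: mode=DATA_CR remaining=0 emitted=4 chunks_done=0
Byte 8 = 0x0A: mode=SIZE remaining=0 emitted=4 chunks_done=1
Byte 9 = '1': mode=SIZE remaining=0 emitted=4 chunks_done=1
Byte 10 = 0x0D: mode=SIZE_CR remaining=0 emitted=4 chunks_done=1
Byte 11 = 0x0A: mode=DATA remaining=1 emitted=4 chunks_done=1
Byte 12 = '1': mode=DATA_DONE remaining=0 emitted=5 chunks_done=1
Byte 13 = 0x0D: mode=DATA_CR remaining=0 emitted=5 chunks_done=1
Byte 14 = 0x0A: mode=SIZE remaining=0 emitted=5 chunks_done=2
Byte 15 = '6': mode=SIZE remaining=0 emitted=5 chunks_done=2
Byte 16 = 0x0D: mode=SIZE_CR remaining=0 emitted=5 chunks_done=2
Byte 17 = 0x0A: mode=DATA remaining=6 emitted=5 chunks_done=2
Byte 18 = '6': mode=DATA remaining=5 emitted=6 chunks_done=2
Byte 19 = '3': mode=DATA remaining=4 emitted=7 chunks_done=2
Byte 20 = 'n': mode=DATA remaining=3 emitted=8 chunks_done=2
Byte 21 = 'c': mode=DATA remaining=2 emitted=9 chunks_done=2
Byte 22 = 'e': mode=DATA remaining=1 emitted=10 chunks_done=2
Byte 23 = 'b': mode=DATA_DONE remaining=0 emitted=11 chunks_done=2
Byte 24 = 0x0D: mode=DATA_CR remaining=0 emitted=11 chunks_done=2
Byte 25 = 0x0A: mode=SIZE remaining=0 emitted=11 chunks_done=3
Byte 26 = '0': mode=SIZE remaining=0 emitted=11 chunks_done=3
Byte 27 = 0x0D: mode=SIZE_CR remaining=0 emitted=11 chunks_done=3
Byte 28 = 0x0A: mode=TERM remaining=0 emitted=11 chunks_done=3
Byte 29 = 0x0D: mode=TERM remaining=0 emitted=11 chunks_done=3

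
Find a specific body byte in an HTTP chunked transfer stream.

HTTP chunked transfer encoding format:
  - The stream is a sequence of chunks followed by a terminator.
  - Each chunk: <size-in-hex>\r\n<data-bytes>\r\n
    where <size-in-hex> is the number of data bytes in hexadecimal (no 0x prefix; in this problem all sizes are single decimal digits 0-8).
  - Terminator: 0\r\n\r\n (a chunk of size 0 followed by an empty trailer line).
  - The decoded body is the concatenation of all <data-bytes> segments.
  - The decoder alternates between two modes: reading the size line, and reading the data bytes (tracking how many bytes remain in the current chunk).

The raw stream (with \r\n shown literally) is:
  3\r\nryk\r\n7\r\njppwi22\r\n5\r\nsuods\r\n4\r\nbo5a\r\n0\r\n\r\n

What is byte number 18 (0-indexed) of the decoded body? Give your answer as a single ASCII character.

Chunk 1: stream[0..1]='3' size=0x3=3, data at stream[3..6]='ryk' -> body[0..3], body so far='ryk'
Chunk 2: stream[8..9]='7' size=0x7=7, data at stream[11..18]='jppwi22' -> body[3..10], body so far='rykjppwi22'
Chunk 3: stream[20..21]='5' size=0x5=5, data at stream[23..28]='suods' -> body[10..15], body so far='rykjppwi22suods'
Chunk 4: stream[30..31]='4' size=0x4=4, data at stream[33..37]='bo5a' -> body[15..19], body so far='rykjppwi22suodsbo5a'
Chunk 5: stream[39..40]='0' size=0 (terminator). Final body='rykjppwi22suodsbo5a' (19 bytes)
Body byte 18 = 'a'

Answer: a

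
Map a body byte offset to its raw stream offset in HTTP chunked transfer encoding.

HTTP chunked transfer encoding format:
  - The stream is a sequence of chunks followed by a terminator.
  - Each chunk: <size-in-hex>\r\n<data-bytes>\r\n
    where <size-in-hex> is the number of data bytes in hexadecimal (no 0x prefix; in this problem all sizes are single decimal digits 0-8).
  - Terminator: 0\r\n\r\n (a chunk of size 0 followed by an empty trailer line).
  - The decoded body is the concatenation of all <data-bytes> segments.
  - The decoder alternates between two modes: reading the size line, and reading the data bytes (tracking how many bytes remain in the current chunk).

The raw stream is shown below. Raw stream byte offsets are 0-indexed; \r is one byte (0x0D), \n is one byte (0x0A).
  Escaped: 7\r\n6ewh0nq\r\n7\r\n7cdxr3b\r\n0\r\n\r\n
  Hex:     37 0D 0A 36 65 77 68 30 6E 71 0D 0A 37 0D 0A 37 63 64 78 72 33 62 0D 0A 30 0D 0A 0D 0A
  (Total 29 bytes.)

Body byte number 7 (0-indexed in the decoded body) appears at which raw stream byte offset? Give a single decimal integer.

Answer: 15

Derivation:
Chunk 1: stream[0..1]='7' size=0x7=7, data at stream[3..10]='6ewh0nq' -> body[0..7], body so far='6ewh0nq'
Chunk 2: stream[12..13]='7' size=0x7=7, data at stream[15..22]='7cdxr3b' -> body[7..14], body so far='6ewh0nq7cdxr3b'
Chunk 3: stream[24..25]='0' size=0 (terminator). Final body='6ewh0nq7cdxr3b' (14 bytes)
Body byte 7 at stream offset 15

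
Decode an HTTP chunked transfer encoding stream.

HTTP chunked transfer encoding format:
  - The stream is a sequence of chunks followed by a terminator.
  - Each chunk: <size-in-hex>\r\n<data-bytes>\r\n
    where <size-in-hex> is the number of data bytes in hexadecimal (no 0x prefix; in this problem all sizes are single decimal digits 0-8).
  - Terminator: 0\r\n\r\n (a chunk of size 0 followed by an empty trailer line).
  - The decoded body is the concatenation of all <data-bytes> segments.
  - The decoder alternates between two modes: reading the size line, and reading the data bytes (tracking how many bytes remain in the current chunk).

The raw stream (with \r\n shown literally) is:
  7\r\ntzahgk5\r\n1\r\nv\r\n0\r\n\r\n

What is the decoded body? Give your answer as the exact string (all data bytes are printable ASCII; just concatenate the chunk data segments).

Answer: tzahgk5v

Derivation:
Chunk 1: stream[0..1]='7' size=0x7=7, data at stream[3..10]='tzahgk5' -> body[0..7], body so far='tzahgk5'
Chunk 2: stream[12..13]='1' size=0x1=1, data at stream[15..16]='v' -> body[7..8], body so far='tzahgk5v'
Chunk 3: stream[18..19]='0' size=0 (terminator). Final body='tzahgk5v' (8 bytes)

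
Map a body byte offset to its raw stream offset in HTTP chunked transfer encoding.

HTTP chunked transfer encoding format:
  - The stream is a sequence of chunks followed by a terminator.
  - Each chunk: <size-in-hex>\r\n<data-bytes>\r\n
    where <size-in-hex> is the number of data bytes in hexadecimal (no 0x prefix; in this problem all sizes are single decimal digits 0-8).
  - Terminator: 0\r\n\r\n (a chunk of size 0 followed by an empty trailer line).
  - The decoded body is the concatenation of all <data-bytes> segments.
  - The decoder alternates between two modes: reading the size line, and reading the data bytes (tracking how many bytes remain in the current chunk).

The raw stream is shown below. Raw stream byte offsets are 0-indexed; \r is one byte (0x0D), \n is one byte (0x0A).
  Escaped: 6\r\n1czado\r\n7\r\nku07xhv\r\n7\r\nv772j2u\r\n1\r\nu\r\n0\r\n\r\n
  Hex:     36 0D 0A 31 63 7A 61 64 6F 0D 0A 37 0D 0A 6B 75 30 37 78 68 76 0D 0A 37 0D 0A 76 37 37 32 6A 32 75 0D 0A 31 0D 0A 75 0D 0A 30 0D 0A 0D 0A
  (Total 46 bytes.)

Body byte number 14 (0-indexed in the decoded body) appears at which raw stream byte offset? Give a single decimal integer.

Answer: 27

Derivation:
Chunk 1: stream[0..1]='6' size=0x6=6, data at stream[3..9]='1czado' -> body[0..6], body so far='1czado'
Chunk 2: stream[11..12]='7' size=0x7=7, data at stream[14..21]='ku07xhv' -> body[6..13], body so far='1czadoku07xhv'
Chunk 3: stream[23..24]='7' size=0x7=7, data at stream[26..33]='v772j2u' -> body[13..20], body so far='1czadoku07xhvv772j2u'
Chunk 4: stream[35..36]='1' size=0x1=1, data at stream[38..39]='u' -> body[20..21], body so far='1czadoku07xhvv772j2uu'
Chunk 5: stream[41..42]='0' size=0 (terminator). Final body='1czadoku07xhvv772j2uu' (21 bytes)
Body byte 14 at stream offset 27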